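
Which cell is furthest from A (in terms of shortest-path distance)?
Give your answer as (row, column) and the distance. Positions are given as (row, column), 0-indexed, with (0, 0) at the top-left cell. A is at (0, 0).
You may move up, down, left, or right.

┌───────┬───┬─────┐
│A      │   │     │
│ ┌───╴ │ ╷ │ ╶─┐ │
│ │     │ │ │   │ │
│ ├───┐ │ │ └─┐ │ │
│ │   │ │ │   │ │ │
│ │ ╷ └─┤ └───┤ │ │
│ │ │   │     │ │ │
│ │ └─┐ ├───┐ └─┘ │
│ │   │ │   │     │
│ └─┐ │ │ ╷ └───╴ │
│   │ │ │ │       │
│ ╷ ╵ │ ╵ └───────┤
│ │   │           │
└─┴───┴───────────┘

Computing BFS distances from A to all cells:
Furthest cell: (2, 6)
Distance: 40 steps

Path from A to the furthest cell:

┌───────┬───┬─────┐
│A      │↱ ↓│     │
│ ┌───╴ │ ╷ │ ╶─┐ │
│↓│     │↑│↓│   │ │
│ ├───┐ │ │ └─┐ │ │
│↓│↱ ↓│ │↑│↳ B│ │ │
│ │ ╷ └─┤ └───┤ │ │
│↓│↑│↳ ↓│↑ ← ↰│ │ │
│ │ └─┐ ├───┐ └─┘ │
│↓│↑ ↰│↓│↱ ↓│↑ ← ↰│
│ └─┐ │ │ ╷ └───╴ │
│↳ ↓│↑│↓│↑│↳ → → ↑│
│ ╷ ╵ │ ╵ └───────┤
│ │↳ ↑│↳ ↑        │
└─┴───┴───────────┘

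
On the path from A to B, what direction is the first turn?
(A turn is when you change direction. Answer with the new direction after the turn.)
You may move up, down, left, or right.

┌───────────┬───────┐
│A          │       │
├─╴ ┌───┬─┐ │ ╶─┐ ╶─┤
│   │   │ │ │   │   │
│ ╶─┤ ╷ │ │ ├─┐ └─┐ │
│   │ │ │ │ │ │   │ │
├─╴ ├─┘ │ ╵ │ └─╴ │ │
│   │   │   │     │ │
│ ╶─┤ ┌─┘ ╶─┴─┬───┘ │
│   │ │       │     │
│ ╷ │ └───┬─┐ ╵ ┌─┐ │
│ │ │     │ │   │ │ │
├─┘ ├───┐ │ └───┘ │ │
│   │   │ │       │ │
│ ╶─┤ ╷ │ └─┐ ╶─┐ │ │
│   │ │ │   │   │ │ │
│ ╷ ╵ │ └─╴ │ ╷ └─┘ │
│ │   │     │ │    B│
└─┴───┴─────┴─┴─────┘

Directions: right, right, right, right, right, down, down, down, left, down, right, right, down, right, up, right, right, down, down, down, down
First turn direction: down

Solution:

┌───────────┬───────┐
│A → → → → ↓│       │
├─╴ ┌───┬─┐ │ ╶─┐ ╶─┤
│   │   │ │↓│   │   │
│ ╶─┤ ╷ │ │ ├─┐ └─┐ │
│   │ │ │ │↓│ │   │ │
├─╴ ├─┘ │ ╵ │ └─╴ │ │
│   │   │↓ ↲│     │ │
│ ╶─┤ ┌─┘ ╶─┴─┬───┘ │
│   │ │  ↳ → ↓│↱ → ↓│
│ ╷ │ └───┬─┐ ╵ ┌─┐ │
│ │ │     │ │↳ ↑│ │↓│
├─┘ ├───┐ │ └───┘ │ │
│   │   │ │       │↓│
│ ╶─┤ ╷ │ └─┐ ╶─┐ │ │
│   │ │ │   │   │ │↓│
│ ╷ ╵ │ └─╴ │ ╷ └─┘ │
│ │   │     │ │    B│
└─┴───┴─────┴─┴─────┘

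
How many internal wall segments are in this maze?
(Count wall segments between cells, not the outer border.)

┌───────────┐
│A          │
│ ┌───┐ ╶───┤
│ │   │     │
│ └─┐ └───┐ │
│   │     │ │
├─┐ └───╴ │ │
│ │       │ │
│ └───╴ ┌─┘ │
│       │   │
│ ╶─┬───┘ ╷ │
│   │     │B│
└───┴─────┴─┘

Counting internal wall segments:
Total internal walls: 25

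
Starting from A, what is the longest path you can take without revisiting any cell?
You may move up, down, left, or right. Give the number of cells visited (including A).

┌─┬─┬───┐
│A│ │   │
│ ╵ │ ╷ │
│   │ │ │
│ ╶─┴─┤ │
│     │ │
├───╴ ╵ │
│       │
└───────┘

Finding longest simple path using DFS:
Start: (0, 0)
Longest path visits 12 cells
Path: A → down → down → right → right → down → right → up → up → up → left → down

Solution:

┌─┬─┬───┐
│A│ │↓ ↰│
│ ╵ │ ╷ │
│↓  │B│↑│
│ ╶─┴─┤ │
│↳ → ↓│↑│
├───╴ ╵ │
│    ↳ ↑│
└───────┘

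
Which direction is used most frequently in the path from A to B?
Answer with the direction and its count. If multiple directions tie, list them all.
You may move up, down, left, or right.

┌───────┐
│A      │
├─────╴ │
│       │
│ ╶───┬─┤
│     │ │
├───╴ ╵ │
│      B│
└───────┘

Directions: right, right, right, down, left, left, left, down, right, right, down, right
Counts: {'right': 6, 'down': 3, 'left': 3}
Most common: right (6 times)

Solution:

┌───────┐
│A → → ↓│
├─────╴ │
│↓ ← ← ↲│
│ ╶───┬─┤
│↳ → ↓│ │
├───╴ ╵ │
│    ↳ B│
└───────┘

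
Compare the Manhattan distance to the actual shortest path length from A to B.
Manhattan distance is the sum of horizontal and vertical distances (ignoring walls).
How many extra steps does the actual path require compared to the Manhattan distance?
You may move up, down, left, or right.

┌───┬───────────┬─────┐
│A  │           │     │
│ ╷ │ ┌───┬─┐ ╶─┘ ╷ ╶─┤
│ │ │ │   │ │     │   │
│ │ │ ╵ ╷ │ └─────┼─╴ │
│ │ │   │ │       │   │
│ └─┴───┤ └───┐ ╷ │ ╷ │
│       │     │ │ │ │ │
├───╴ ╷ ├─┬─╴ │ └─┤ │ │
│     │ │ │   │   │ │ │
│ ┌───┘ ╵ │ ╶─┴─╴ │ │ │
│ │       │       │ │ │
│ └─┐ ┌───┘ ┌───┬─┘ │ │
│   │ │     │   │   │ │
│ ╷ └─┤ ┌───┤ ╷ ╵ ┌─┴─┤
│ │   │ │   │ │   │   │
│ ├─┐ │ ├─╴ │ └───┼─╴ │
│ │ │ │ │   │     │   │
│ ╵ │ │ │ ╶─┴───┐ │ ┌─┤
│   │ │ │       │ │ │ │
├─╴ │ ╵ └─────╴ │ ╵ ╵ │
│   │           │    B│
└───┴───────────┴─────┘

Manhattan distance: |10 - 0| + |10 - 0| = 20
Actual path length: 66
Extra steps: 66 - 20 = 46

Solution:

┌───┬───────────┬─────┐
│A  │↱ → → → ↓  │↱ ↓  │
│ ╷ │ ┌───┬─┐ ╶─┘ ╷ ╶─┤
│↓│ │↑│↓ ↰│ │↳ → ↑│↳ ↓│
│ │ │ ╵ ╷ │ └─────┼─╴ │
│↓│ │↑ ↲│↑│       │↓ ↲│
│ └─┴───┤ └───┐ ╷ │ ╷ │
│↳ → ↓  │↑ ← ↰│ │ │↓│ │
├───╴ ╷ ├─┬─╴ │ └─┤ │ │
│↓ ← ↲│ │ │↱ ↑│   │↓│ │
│ ┌───┘ ╵ │ ╶─┴─╴ │ │ │
│↓│       │↑      │↓│ │
│ └─┐ ┌───┘ ┌───┬─┘ │ │
│↳ ↓│ │↱ → ↑│↓ ↰│↓ ↲│ │
│ ╷ └─┤ ┌───┤ ╷ ╵ ┌─┴─┤
│ │↳ ↓│↑│   │↓│↑ ↲│   │
│ ├─┐ │ ├─╴ │ └───┼─╴ │
│ │ │↓│↑│   │↳ → ↓│   │
│ ╵ │ │ │ ╶─┴───┐ │ ┌─┤
│   │↓│↑│       │↓│ │ │
├─╴ │ ╵ └─────╴ │ ╵ ╵ │
│   │↳ ↑        │↳ → B│
└───┴───────────┴─────┘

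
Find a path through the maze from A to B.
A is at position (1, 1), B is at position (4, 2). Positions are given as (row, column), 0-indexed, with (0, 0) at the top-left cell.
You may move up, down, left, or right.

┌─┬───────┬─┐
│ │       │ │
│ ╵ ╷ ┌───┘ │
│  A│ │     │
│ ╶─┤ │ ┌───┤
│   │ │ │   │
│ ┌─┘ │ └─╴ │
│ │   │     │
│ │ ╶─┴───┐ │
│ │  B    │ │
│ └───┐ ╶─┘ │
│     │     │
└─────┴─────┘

Finding the shortest path from (1, 1) to (4, 2):
Path length: 8 steps
Directions: up → right → down → down → down → left → down → right

Solution:

┌─┬───────┬─┐
│ │↱ ↓    │ │
│ ╵ ╷ ┌───┘ │
│  A│↓│     │
│ ╶─┤ │ ┌───┤
│   │↓│ │   │
│ ┌─┘ │ └─╴ │
│ │↓ ↲│     │
│ │ ╶─┴───┐ │
│ │↳ B    │ │
│ └───┐ ╶─┘ │
│     │     │
└─────┴─────┘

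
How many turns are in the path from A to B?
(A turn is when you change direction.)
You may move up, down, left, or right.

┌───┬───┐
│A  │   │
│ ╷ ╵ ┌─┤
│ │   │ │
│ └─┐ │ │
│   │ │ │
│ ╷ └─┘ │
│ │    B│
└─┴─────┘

Directions: down, down, right, down, right, right
Number of turns: 3

Solution:

┌───┬───┐
│A  │   │
│ ╷ ╵ ┌─┤
│↓│   │ │
│ └─┐ │ │
│↳ ↓│ │ │
│ ╷ └─┘ │
│ │↳ → B│
└─┴─────┘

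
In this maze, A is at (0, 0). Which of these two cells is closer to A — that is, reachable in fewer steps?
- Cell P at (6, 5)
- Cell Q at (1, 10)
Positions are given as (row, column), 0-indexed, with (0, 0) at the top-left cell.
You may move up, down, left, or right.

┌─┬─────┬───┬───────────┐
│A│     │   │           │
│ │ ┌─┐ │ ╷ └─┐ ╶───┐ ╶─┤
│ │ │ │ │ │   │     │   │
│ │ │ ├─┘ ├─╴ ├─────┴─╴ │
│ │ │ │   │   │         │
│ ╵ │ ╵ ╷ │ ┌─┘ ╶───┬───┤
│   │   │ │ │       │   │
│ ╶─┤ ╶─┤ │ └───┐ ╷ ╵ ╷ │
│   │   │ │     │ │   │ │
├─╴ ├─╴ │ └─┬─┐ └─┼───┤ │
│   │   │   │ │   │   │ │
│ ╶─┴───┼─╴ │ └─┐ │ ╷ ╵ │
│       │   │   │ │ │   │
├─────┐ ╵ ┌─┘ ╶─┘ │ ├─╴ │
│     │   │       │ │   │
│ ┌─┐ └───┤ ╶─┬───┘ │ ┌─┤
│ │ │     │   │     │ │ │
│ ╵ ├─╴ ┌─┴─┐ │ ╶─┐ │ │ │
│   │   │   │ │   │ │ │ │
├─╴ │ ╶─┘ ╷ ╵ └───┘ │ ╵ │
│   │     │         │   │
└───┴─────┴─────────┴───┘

Shortest path A → P at (6, 5): 15 steps
Shortest path A → Q at (1, 10): 69 steps

P is closer (15 steps vs 69 steps).

Path to P:

┌─┬─────┬───┬───────────┐
│A│     │   │           │
│ │ ┌─┐ │ ╷ └─┐ ╶───┐ ╶─┤
│↓│ │ │ │ │   │     │   │
│ │ │ ├─┘ ├─╴ ├─────┴─╴ │
│↓│ │ │   │   │         │
│ ╵ │ ╵ ╷ │ ┌─┘ ╶───┬───┤
│↓  │   │ │ │       │   │
│ ╶─┤ ╶─┤ │ └───┐ ╷ ╵ ╷ │
│↳ ↓│   │ │     │ │   │ │
├─╴ ├─╴ │ └─┬─┐ └─┼───┤ │
│↓ ↲│   │   │ │   │   │ │
│ ╶─┴───┼─╴ │ └─┐ │ ╷ ╵ │
│↳ → → ↓│↱ P│   │ │ │   │
├─────┐ ╵ ┌─┘ ╶─┘ │ ├─╴ │
│     │↳ ↑│       │ │   │
│ ┌─┐ └───┤ ╶─┬───┘ │ ┌─┤
│ │ │     │   │     │ │ │
│ ╵ ├─╴ ┌─┴─┐ │ ╶─┐ │ │ │
│   │   │   │ │   │ │ │ │
├─╴ │ ╶─┘ ╷ ╵ └───┘ │ ╵ │
│   │     │         │   │
└───┴─────┴─────────┴───┘

Path to Q:

┌─┬─────┬───┬───────────┐
│A│     │↱ ↓│           │
│ │ ┌─┐ │ ╷ └─┐ ╶───┐ ╶─┤
│↓│ │ │ │↑│↳ ↓│     │Q ↰│
│ │ │ ├─┘ ├─╴ ├─────┴─╴ │
│↓│ │ │  ↑│↓ ↲│↱ → → → ↑│
│ ╵ │ ╵ ╷ │ ┌─┘ ╶───┬───┤
│↓  │   │↑│↓│  ↑ ← ↰│↓ ↰│
│ ╶─┤ ╶─┤ │ └───┐ ╷ ╵ ╷ │
│↳ ↓│   │↑│↳ → ↓│ │↑ ↲│↑│
├─╴ ├─╴ │ └─┬─┐ └─┼───┤ │
│↓ ↲│   │↑ ↰│ │↳ ↓│↱ ↓│↑│
│ ╶─┴───┼─╴ │ └─┐ │ ╷ ╵ │
│↳ → → ↓│↱ ↑│   │↓│↑│↳ ↑│
├─────┐ ╵ ┌─┘ ╶─┘ │ ├─╴ │
│     │↳ ↑│↓ ← ← ↲│↑│   │
│ ┌─┐ └───┤ ╶─┬───┘ │ ┌─┤
│ │ │     │↳ ↓│    ↑│ │ │
│ ╵ ├─╴ ┌─┴─┐ │ ╶─┐ │ │ │
│   │   │   │↓│   │↑│ │ │
├─╴ │ ╶─┘ ╷ ╵ └───┘ │ ╵ │
│   │     │  ↳ → → ↑│   │
└───┴─────┴─────────┴───┘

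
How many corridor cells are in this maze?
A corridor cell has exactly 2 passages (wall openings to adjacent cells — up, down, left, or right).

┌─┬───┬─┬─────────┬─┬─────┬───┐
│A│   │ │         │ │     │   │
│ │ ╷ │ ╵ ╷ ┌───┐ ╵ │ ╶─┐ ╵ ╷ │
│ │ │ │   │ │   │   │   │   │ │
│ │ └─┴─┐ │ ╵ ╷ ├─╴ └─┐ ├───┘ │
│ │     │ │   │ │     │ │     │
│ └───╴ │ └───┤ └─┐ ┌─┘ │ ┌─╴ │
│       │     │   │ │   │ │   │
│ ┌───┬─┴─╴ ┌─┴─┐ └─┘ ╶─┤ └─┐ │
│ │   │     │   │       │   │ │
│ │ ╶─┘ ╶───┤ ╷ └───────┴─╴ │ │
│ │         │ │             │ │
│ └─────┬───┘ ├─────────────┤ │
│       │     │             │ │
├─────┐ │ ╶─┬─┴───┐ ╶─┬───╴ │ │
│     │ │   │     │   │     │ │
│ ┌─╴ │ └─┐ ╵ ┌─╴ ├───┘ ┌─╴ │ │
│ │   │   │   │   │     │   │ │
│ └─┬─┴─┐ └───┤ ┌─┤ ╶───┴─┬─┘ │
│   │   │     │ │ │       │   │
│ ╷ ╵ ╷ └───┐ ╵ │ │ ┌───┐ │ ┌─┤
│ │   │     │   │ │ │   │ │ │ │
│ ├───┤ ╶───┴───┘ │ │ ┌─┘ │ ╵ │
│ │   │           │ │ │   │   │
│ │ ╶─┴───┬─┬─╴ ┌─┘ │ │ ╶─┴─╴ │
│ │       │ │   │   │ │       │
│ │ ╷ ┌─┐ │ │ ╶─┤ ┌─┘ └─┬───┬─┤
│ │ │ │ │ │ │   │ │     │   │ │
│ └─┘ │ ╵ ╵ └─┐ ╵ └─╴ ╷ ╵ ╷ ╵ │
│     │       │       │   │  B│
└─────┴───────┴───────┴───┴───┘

Counting cells with exactly 2 passages:
Total corridor cells: 175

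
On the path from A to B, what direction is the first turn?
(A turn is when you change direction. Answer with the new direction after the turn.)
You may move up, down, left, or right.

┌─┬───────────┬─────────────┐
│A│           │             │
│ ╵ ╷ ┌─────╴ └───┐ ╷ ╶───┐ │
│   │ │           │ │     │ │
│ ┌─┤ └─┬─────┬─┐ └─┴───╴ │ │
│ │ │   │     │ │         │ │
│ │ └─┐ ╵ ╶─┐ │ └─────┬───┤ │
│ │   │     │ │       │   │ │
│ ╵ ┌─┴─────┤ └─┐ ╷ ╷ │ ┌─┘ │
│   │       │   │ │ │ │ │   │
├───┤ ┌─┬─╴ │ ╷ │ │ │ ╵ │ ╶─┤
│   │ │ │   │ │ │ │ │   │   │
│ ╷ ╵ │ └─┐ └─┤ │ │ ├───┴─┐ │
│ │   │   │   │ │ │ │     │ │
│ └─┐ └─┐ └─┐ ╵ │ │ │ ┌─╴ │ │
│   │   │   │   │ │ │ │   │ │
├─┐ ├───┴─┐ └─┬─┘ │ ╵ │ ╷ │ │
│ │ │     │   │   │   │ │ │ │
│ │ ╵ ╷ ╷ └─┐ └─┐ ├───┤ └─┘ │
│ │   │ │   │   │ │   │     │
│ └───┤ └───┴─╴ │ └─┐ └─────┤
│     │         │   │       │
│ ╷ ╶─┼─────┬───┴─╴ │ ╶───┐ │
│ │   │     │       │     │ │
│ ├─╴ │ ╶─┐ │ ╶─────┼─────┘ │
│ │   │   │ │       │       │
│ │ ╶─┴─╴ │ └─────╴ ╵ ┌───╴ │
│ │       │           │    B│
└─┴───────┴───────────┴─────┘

Directions: down, right, up, right, right, right, right, right, down, right, right, down, right, right, right, right, up, left, left, up, right, right, right, down, down, down, down, left, down, right, down, down, down, down, left, left, up, up, right, up, left, left, down, down, left, up, up, up, up, up, left, down, down, down, down, down, down, down, right, down, left, left, left, down, right, right, right, down, right, up, right, right, right, down
First turn direction: right

Solution:

┌─┬───────────┬─────────────┐
│A│↱ → → → → ↓│      ↱ → → ↓│
│ ╵ ╷ ┌─────╴ └───┐ ╷ ╶───┐ │
│↳ ↑│ │      ↳ → ↓│ │↑ ← ↰│↓│
│ ┌─┤ └─┬─────┬─┐ └─┴───╴ │ │
│ │ │   │     │ │↳ → → → ↑│↓│
│ │ └─┐ ╵ ╶─┐ │ └─────┬───┤ │
│ │   │     │ │  ↓ ↰  │   │↓│
│ ╵ ┌─┴─────┤ └─┐ ╷ ╷ │ ┌─┘ │
│   │       │   │↓│↑│ │ │↓ ↲│
├───┤ ┌─┬─╴ │ ╷ │ │ │ ╵ │ ╶─┤
│   │ │ │   │ │ │↓│↑│   │↳ ↓│
│ ╷ ╵ │ └─┐ └─┤ │ │ ├───┴─┐ │
│ │   │   │   │ │↓│↑│↓ ← ↰│↓│
│ └─┐ └─┐ └─┐ ╵ │ │ │ ┌─╴ │ │
│   │   │   │   │↓│↑│↓│↱ ↑│↓│
├─┐ ├───┴─┐ └─┬─┘ │ ╵ │ ╷ │ │
│ │ │     │   │  ↓│↑ ↲│↑│ │↓│
│ │ ╵ ╷ ╷ └─┐ └─┐ ├───┤ └─┘ │
│ │   │ │   │   │↓│   │↑ ← ↲│
│ └───┤ └───┴─╴ │ └─┐ └─────┤
│     │         │↳ ↓│       │
│ ╷ ╶─┼─────┬───┴─╴ │ ╶───┐ │
│ │   │     │↓ ← ← ↲│     │ │
│ ├─╴ │ ╶─┐ │ ╶─────┼─────┘ │
│ │   │   │ │↳ → → ↓│↱ → → ↓│
│ │ ╶─┴─╴ │ └─────╴ ╵ ┌───╴ │
│ │       │        ↳ ↑│    B│
└─┴───────┴───────────┴─────┘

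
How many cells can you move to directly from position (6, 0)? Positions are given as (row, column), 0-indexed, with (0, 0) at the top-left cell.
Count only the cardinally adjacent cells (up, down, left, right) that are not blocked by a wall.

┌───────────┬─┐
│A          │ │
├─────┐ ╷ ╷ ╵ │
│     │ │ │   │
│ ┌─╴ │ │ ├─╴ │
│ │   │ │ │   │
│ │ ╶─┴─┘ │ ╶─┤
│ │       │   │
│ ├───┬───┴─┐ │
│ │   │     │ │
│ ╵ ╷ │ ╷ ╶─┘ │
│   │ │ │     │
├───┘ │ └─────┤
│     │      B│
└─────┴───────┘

Checking passable neighbors of (6, 0):
Neighbors: (6, 1)
Count: 1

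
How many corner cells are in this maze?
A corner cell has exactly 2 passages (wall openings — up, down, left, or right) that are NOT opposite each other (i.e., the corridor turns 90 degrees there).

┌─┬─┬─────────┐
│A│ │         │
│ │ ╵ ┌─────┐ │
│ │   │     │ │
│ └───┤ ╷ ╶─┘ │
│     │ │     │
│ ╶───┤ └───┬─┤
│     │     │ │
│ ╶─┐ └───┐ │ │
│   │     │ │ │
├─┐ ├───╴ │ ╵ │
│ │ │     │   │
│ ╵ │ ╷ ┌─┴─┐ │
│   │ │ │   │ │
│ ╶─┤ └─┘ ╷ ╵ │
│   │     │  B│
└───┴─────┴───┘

Counting corner cells (2 non-opposite passages):
Total corners: 25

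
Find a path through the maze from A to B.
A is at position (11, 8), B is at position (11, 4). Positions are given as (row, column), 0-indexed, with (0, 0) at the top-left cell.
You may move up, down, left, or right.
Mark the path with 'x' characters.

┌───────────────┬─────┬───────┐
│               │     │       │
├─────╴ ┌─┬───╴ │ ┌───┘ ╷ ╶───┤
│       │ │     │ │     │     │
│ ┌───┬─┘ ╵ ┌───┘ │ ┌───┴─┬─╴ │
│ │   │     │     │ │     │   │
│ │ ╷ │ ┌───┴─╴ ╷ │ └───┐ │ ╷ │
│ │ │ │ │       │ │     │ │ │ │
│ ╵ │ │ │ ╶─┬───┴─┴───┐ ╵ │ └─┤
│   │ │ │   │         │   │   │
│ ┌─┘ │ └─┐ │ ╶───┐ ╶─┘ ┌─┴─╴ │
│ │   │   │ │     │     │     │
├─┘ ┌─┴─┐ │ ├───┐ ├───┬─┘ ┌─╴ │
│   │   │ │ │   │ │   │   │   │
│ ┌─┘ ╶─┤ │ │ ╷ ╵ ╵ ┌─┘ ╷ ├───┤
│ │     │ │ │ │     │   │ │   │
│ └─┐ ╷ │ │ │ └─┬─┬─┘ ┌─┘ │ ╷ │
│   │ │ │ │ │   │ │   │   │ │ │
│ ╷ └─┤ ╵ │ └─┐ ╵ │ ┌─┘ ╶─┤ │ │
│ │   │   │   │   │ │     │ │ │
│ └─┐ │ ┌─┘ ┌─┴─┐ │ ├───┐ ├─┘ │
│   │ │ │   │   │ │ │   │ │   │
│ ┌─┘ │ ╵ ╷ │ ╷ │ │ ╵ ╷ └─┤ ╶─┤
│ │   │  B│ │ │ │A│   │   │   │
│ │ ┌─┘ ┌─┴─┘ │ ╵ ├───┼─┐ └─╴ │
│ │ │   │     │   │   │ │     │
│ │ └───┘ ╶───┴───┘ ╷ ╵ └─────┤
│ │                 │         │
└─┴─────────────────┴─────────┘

Finding the shortest path from (11, 8) to (11, 4):
Path length: 62 steps
Directions: down → left → up → up → left → down → down → left → left → down → left → left → left → up → up → right → up → up → left → up → left → up → up → right → up → right → up → up → up → left → down → down → left → up → up → up → right → right → right → up → right → right → right → right → down → left → left → down → left → left → down → down → down → right → down → down → down → down → left → down → down → right

Solution:

┌───────────────┬─────┬───────┐
│      x x x x x│     │       │
├─────╴ ┌─┬───╴ │ ┌───┘ ╷ ╶───┤
│x x x x│ │x x x│ │     │     │
│ ┌───┬─┘ ╵ ┌───┘ │ ┌───┴─┬─╴ │
│x│x x│x x x│     │ │     │   │
│ │ ╷ │ ┌───┴─╴ ╷ │ └───┐ │ ╷ │
│x│x│x│x│       │ │     │ │ │ │
│ ╵ │ │ │ ╶─┬───┴─┴───┐ ╵ │ └─┤
│x x│x│x│   │         │   │   │
│ ┌─┘ │ └─┐ │ ╶───┐ ╶─┘ ┌─┴─╴ │
│ │x x│x x│ │     │     │     │
├─┘ ┌─┴─┐ │ ├───┐ ├───┬─┘ ┌─╴ │
│x x│   │x│ │   │ │   │   │   │
│ ┌─┘ ╶─┤ │ │ ╷ ╵ ╵ ┌─┘ ╷ ├───┤
│x│     │x│ │ │     │   │ │   │
│ └─┐ ╷ │ │ │ └─┬─┬─┘ ┌─┘ │ ╷ │
│x x│ │ │x│ │   │ │   │   │ │ │
│ ╷ └─┤ ╵ │ └─┐ ╵ │ ┌─┘ ╶─┤ │ │
│ │x x│x x│   │   │ │     │ │ │
│ └─┐ │ ┌─┘ ┌─┴─┐ │ ├───┐ ├─┘ │
│   │x│x│   │x x│ │ │   │ │   │
│ ┌─┘ │ ╵ ╷ │ ╷ │ │ ╵ ╷ └─┤ ╶─┤
│ │x x│x B│ │x│x│A│   │   │   │
│ │ ┌─┘ ┌─┴─┘ │ ╵ ├───┼─┐ └─╴ │
│ │x│   │x x x│x x│   │ │     │
│ │ └───┘ ╶───┴───┘ ╷ ╵ └─────┤
│ │x x x x          │         │
└─┴─────────────────┴─────────┘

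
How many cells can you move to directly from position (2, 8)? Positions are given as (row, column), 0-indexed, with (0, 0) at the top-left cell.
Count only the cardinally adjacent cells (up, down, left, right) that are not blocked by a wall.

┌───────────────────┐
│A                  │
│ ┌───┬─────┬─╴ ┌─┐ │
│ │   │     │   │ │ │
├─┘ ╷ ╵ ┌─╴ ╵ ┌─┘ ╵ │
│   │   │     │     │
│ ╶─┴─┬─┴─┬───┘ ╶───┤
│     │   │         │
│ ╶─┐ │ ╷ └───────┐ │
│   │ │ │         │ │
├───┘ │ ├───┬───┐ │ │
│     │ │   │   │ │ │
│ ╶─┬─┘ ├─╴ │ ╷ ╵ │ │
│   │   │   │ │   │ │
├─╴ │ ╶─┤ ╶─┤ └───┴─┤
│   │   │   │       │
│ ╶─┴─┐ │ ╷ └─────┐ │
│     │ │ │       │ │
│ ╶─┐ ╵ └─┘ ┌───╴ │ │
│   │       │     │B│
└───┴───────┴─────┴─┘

Checking passable neighbors of (2, 8):
Neighbors: (1, 8), (2, 7), (2, 9)
Count: 3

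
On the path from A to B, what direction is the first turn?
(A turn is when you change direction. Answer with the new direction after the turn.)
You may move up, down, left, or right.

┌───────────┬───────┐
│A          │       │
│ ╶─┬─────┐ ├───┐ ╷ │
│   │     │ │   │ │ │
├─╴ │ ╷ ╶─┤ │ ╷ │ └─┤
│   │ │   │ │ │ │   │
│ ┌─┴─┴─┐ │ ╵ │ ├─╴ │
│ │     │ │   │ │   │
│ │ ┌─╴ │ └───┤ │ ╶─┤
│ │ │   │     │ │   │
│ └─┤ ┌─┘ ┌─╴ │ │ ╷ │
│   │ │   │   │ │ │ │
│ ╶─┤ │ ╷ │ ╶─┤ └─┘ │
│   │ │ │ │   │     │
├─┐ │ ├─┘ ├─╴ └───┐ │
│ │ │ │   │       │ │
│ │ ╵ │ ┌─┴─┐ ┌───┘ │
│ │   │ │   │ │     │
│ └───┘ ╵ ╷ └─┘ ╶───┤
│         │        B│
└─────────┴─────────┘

Directions: right, right, right, right, right, down, down, down, right, up, up, right, down, down, down, down, down, right, right, down, down, left, left, down, right, right
First turn direction: down

Solution:

┌───────────┬───────┐
│A → → → → ↓│       │
│ ╶─┬─────┐ ├───┐ ╷ │
│   │     │↓│↱ ↓│ │ │
├─╴ │ ╷ ╶─┤ │ ╷ │ └─┤
│   │ │   │↓│↑│↓│   │
│ ┌─┴─┴─┐ │ ╵ │ ├─╴ │
│ │     │ │↳ ↑│↓│   │
│ │ ┌─╴ │ └───┤ │ ╶─┤
│ │ │   │     │↓│   │
│ └─┤ ┌─┘ ┌─╴ │ │ ╷ │
│   │ │   │   │↓│ │ │
│ ╶─┤ │ ╷ │ ╶─┤ └─┘ │
│   │ │ │ │   │↳ → ↓│
├─┐ │ ├─┘ ├─╴ └───┐ │
│ │ │ │   │       │↓│
│ │ ╵ │ ┌─┴─┐ ┌───┘ │
│ │   │ │   │ │↓ ← ↲│
│ └───┘ ╵ ╷ └─┘ ╶───┤
│         │    ↳ → B│
└─────────┴─────────┘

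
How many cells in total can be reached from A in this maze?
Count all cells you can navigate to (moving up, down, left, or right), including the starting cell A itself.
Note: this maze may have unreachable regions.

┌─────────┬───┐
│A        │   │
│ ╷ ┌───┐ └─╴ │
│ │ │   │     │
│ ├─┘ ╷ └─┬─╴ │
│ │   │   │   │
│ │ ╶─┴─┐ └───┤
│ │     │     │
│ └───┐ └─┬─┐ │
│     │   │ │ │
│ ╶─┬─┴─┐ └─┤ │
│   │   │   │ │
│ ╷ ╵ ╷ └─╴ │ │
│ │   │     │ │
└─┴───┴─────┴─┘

Using BFS/flood-fill to find all reachable cells from A:
Maze size: 7 × 7 = 49 total cells
1 cell(s) are walled off and cannot be reached from A.
Reachable cells: 48

Reachable region (· marks reachable cells):

┌─────────┬───┐
│A · · · ·│· ·│
│ ╷ ┌───┐ └─╴ │
│·│·│· ·│· · ·│
│ ├─┘ ╷ └─┬─╴ │
│·│· ·│· ·│· ·│
│ │ ╶─┴─┐ └───┤
│·│· · ·│· · ·│
│ └───┐ └─┬─┐ │
│· · ·│· ·│ │·│
│ ╶─┬─┴─┐ └─┤ │
│· ·│· ·│· ·│·│
│ ╷ ╵ ╷ └─╴ │ │
│·│· ·│· · ·│·│
└─┴───┴─────┴─┘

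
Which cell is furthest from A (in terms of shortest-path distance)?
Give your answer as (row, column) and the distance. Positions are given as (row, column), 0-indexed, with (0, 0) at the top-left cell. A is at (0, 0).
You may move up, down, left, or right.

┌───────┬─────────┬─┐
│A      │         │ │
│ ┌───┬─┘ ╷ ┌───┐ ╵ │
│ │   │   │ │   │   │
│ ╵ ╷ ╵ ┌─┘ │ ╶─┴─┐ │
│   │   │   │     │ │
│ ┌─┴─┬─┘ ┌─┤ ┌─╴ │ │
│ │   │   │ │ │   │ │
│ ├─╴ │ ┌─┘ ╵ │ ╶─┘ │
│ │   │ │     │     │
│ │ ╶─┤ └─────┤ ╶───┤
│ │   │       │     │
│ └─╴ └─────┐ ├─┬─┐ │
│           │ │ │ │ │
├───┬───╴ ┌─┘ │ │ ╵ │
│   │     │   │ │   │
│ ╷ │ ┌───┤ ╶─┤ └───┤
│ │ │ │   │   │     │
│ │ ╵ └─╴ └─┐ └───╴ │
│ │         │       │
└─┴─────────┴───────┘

Computing BFS distances from A to all cells:
Furthest cell: (6, 7)
Distance: 35 steps

Path from A to the furthest cell:

┌───────┬─────────┬─┐
│A      │↱ ↓      │ │
│ ┌───┬─┘ ╷ ┌───┐ ╵ │
│↓│↱ ↓│↱ ↑│↓│   │   │
│ ╵ ╷ ╵ ┌─┘ │ ╶─┴─┐ │
│↳ ↑│↳ ↑│↓ ↲│     │ │
│ ┌─┴─┬─┘ ┌─┤ ┌─╴ │ │
│ │   │↓ ↲│ │ │   │ │
│ ├─╴ │ ┌─┘ ╵ │ ╶─┘ │
│ │   │↓│     │     │
│ │ ╶─┤ └─────┤ ╶───┤
│ │   │↳ → → ↓│     │
│ └─╴ └─────┐ ├─┬─┐ │
│           │↓│B│ │ │
├───┬───╴ ┌─┘ │ │ ╵ │
│   │     │↓ ↲│↑│   │
│ ╷ │ ┌───┤ ╶─┤ └───┤
│ │ │ │   │↳ ↓│↑ ← ↰│
│ │ ╵ └─╴ └─┐ └───╴ │
│ │         │↳ → → ↑│
└─┴─────────┴───────┘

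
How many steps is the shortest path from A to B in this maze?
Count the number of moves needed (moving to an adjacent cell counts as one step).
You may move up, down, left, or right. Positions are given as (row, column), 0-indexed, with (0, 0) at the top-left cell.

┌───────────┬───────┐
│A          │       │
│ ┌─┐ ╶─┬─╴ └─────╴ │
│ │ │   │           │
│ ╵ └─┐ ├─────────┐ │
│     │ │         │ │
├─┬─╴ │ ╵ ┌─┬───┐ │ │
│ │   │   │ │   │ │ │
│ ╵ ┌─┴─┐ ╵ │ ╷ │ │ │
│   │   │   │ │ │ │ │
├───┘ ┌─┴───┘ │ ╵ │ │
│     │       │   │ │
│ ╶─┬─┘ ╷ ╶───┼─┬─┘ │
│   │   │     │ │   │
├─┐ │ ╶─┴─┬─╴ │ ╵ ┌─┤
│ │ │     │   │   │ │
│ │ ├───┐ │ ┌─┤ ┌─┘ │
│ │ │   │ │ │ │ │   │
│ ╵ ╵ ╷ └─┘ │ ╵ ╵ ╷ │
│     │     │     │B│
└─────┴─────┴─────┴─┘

Using BFS to find shortest path:
Start: (0, 0), End: (9, 9)
Path found:
(0,0) → (0,1) → (0,2) → (0,3) → (0,4) → (0,5) → (1,5) → (1,6) → (1,7) → (1,8) → (1,9) → (2,9) → (3,9) → (4,9) → (5,9) → (6,9) → (6,8) → (7,8) → (7,7) → (8,7) → (9,7) → (9,8) → (8,8) → (8,9) → (9,9)
Number of steps: 24

Solution:

┌───────────┬───────┐
│A → → → → ↓│       │
│ ┌─┐ ╶─┬─╴ └─────╴ │
│ │ │   │  ↳ → → → ↓│
│ ╵ └─┐ ├─────────┐ │
│     │ │         │↓│
├─┬─╴ │ ╵ ┌─┬───┐ │ │
│ │   │   │ │   │ │↓│
│ ╵ ┌─┴─┐ ╵ │ ╷ │ │ │
│   │   │   │ │ │ │↓│
├───┘ ┌─┴───┘ │ ╵ │ │
│     │       │   │↓│
│ ╶─┬─┘ ╷ ╶───┼─┬─┘ │
│   │   │     │ │↓ ↲│
├─┐ │ ╶─┴─┬─╴ │ ╵ ┌─┤
│ │ │     │   │↓ ↲│ │
│ │ ├───┐ │ ┌─┤ ┌─┘ │
│ │ │   │ │ │ │↓│↱ ↓│
│ ╵ ╵ ╷ └─┘ │ ╵ ╵ ╷ │
│     │     │  ↳ ↑│B│
└─────┴─────┴─────┴─┘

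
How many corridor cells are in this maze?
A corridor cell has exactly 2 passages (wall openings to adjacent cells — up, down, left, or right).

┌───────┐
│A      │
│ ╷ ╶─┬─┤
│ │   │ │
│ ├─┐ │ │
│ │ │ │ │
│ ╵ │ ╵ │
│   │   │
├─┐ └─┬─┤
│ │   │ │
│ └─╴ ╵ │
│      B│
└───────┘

Counting cells with exactly 2 passages:
Total corridor cells: 16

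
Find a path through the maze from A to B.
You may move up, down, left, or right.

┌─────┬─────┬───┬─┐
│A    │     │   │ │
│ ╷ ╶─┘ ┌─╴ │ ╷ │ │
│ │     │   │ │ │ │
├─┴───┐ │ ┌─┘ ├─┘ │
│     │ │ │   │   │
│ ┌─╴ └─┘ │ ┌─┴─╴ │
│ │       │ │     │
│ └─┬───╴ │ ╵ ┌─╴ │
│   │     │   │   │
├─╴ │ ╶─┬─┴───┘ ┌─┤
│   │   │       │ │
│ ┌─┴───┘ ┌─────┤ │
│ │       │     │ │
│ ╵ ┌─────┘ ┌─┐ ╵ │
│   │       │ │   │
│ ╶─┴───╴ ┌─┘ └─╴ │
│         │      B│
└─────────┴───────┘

Finding the shortest path through the maze:
Path length: 36 steps
Directions: right → down → right → right → up → right → right → down → left → down → down → left → left → up → left → left → down → down → right → down → left → down → down → down → right → right → right → right → up → right → up → right → right → down → right → down

Solution:

┌─────┬─────┬───┬─┐
│A ↓  │↱ → ↓│   │ │
│ ╷ ╶─┘ ┌─╴ │ ╷ │ │
│ │↳ → ↑│↓ ↲│ │ │ │
├─┴───┐ │ ┌─┘ ├─┘ │
│↓ ← ↰│ │↓│   │   │
│ ┌─╴ └─┘ │ ┌─┴─╴ │
│↓│  ↑ ← ↲│ │     │
│ └─┬───╴ │ ╵ ┌─╴ │
│↳ ↓│     │   │   │
├─╴ │ ╶─┬─┴───┘ ┌─┤
│↓ ↲│   │       │ │
│ ┌─┴───┘ ┌─────┤ │
│↓│       │↱ → ↓│ │
│ ╵ ┌─────┘ ┌─┐ ╵ │
│↓  │    ↱ ↑│ │↳ ↓│
│ ╶─┴───╴ ┌─┘ └─╴ │
│↳ → → → ↑│      B│
└─────────┴───────┘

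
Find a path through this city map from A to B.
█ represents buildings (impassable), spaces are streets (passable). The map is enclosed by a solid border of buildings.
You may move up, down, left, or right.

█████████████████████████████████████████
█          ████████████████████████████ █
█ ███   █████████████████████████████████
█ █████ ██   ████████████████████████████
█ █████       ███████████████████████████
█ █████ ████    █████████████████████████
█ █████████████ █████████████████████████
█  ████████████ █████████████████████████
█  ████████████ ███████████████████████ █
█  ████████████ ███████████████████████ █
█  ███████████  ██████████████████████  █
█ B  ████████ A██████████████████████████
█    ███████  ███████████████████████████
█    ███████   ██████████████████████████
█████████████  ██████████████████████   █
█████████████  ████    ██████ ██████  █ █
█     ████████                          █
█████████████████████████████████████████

Finding the shortest path from A to B:
Movement: cardinal only
Path length: 36 steps
Directions: up → right → up → up → up → up → up → left → left → up → left → left → left → left → left → left → up → up → up → left → left → left → left → left → left → down → down → down → down → down → down → down → down → down → down → right

Solution:

█████████████████████████████████████████
█↓←←←←←↰   ████████████████████████████ █
█↓███  ↑█████████████████████████████████
█↓█████↑██   ████████████████████████████
█↓█████↑←←←←←↰███████████████████████████
█↓█████ ████ ↑←↰█████████████████████████
█↓█████████████↑█████████████████████████
█↓ ████████████↑█████████████████████████
█↓ ████████████↑███████████████████████ █
█↓ ████████████↑███████████████████████ █
█↓ ███████████↱↑██████████████████████  █
█↳B  ████████ A██████████████████████████
█    ███████  ███████████████████████████
█    ███████   ██████████████████████████
█████████████  ██████████████████████   █
█████████████  ████    ██████ ██████  █ █
█     ████████                          █
█████████████████████████████████████████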